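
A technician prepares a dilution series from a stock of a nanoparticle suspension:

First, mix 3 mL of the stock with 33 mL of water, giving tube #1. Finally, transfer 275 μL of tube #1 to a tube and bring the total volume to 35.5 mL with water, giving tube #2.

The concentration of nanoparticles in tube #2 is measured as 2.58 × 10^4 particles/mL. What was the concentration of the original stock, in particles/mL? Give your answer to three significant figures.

Step 1: 3 mL + 33 mL = 36 mL total → factor 36/3 = 12
Step 2: 275 μL brought to 35.5 mL → factor 35500/275 = 129.09
Overall dilution factor = 12 × 129.09 = 1549.1
Stock = 2.58 × 10^4 particles/mL × 1549.1 = 4.00 × 10^7 particles/mL

4.00 × 10^7 particles/mL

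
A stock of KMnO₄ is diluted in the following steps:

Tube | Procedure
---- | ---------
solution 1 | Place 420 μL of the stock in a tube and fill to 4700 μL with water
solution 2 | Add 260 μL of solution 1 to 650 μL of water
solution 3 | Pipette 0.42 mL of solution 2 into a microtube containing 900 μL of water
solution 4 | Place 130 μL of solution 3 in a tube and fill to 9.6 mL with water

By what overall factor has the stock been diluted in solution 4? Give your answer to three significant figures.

9.09 × 10^3

Step 1: 420 μL brought to 4700 μL → factor 4700/420 = 11.19
Step 2: 260 μL + 650 μL = 910 μL total → factor 910/260 = 3.5
Step 3: 0.42 mL + 900 μL = 1.32 mL total → factor 1.32/0.42 = 3.1429
Step 4: 130 μL brought to 9.6 mL → factor 9600/130 = 73.846
Overall dilution factor = 11.19 × 3.5 × 3.1429 × 73.846 = 9090.1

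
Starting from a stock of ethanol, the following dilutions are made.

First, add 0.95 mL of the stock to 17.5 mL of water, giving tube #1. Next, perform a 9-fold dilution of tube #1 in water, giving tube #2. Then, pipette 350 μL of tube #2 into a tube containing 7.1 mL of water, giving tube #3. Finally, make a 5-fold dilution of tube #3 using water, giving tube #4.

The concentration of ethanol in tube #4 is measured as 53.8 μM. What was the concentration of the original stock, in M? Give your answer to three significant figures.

Step 1: 0.95 mL + 17.5 mL = 18.45 mL total → factor 18.45/0.95 = 19.421
Step 2: 9-fold → factor 9
Step 3: 350 μL + 7.1 mL = 7450 μL total → factor 7450/350 = 21.286
Step 4: 5-fold → factor 5
Overall dilution factor = 19.421 × 9 × 21.286 × 5 = 18603
Stock = 53.8 μM × 18603 = 1.001 × 10^6 μM = 1.00 M

1.00 M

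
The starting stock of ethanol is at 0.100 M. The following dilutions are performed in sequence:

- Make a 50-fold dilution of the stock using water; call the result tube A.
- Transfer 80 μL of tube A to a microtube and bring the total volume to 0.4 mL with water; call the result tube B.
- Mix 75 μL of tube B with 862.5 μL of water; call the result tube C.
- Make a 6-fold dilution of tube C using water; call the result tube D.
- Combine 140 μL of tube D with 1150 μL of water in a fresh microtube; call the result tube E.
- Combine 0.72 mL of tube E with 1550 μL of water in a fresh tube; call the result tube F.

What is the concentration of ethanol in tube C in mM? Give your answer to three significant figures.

0.0320 mM

Step 1: 50-fold → factor 50
Step 2: 80 μL brought to 0.4 mL → factor 400/80 = 5
Step 3: 75 μL + 862.5 μL = 937.5 μL total → factor 937.5/75 = 12.5
Dilution factor through tube C = 50 × 5 × 12.5 = 3125
[tube C] = 0.100 M / 3125 = 3.200 × 10^-5 M = 0.0320 mM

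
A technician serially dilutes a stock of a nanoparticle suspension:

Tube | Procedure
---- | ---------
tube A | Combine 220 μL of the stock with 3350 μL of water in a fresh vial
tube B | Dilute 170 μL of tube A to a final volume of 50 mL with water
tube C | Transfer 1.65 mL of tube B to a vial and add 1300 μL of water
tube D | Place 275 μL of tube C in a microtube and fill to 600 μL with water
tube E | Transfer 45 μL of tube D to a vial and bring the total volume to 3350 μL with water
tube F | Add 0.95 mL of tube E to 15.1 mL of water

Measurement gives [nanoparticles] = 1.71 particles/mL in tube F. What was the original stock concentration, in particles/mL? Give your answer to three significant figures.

Step 1: 220 μL + 3350 μL = 3570 μL total → factor 3570/220 = 16.227
Step 2: 170 μL brought to 50 mL → factor 50000/170 = 294.12
Step 3: 1.65 mL + 1300 μL = 2.95 mL total → factor 2.95/1.65 = 1.7879
Step 4: 275 μL brought to 600 μL → factor 600/275 = 2.1818
Step 5: 45 μL brought to 3350 μL → factor 3350/45 = 74.444
Step 6: 0.95 mL + 15.1 mL = 16.05 mL total → factor 16.05/0.95 = 16.895
Overall dilution factor = 16.227 × 294.12 × 1.7879 × 2.1818 × 74.444 × 16.895 = 2.3416 × 10^7
Stock = 1.71 particles/mL × 2.3416 × 10^7 = 4.00 × 10^7 particles/mL

4.00 × 10^7 particles/mL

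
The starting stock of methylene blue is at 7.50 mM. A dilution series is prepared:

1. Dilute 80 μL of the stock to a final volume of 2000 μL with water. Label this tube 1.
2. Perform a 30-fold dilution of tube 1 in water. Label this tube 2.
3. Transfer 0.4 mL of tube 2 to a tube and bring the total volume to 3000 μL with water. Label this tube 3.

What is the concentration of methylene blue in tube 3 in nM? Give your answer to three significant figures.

Step 1: 80 μL brought to 2000 μL → factor 2000/80 = 25
Step 2: 30-fold → factor 30
Step 3: 0.4 mL brought to 3000 μL → factor 3/0.4 = 7.5
Overall dilution factor = 25 × 30 × 7.5 = 5625
Final = 7.50 mM / 5625 = 0.001333 mM = 1.33 × 10^3 nM

1.33 × 10^3 nM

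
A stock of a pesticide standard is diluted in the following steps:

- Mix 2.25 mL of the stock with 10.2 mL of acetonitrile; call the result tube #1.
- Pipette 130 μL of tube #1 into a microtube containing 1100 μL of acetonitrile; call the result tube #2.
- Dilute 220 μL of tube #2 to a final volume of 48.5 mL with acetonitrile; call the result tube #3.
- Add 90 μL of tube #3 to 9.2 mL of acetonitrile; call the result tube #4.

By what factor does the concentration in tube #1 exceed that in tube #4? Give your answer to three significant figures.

2.15 × 10^5

Step 1: 2.25 mL + 10.2 mL = 12.45 mL total → factor 12.45/2.25 = 5.5333
Step 2: 130 μL + 1100 μL = 1230 μL total → factor 1230/130 = 9.4615
Step 3: 220 μL brought to 48.5 mL → factor 48500/220 = 220.45
Step 4: 90 μL + 9.2 mL = 9290 μL total → factor 9290/90 = 103.22
Dilution factor to tube #1 = 5.5333; to tube #4 = 1.1914 × 10^6
[tube #1]/[tube #4] = (factor to tube #4)/(factor to tube #1) = 1.1914 × 10^6/5.5333 = 2.15 × 10^5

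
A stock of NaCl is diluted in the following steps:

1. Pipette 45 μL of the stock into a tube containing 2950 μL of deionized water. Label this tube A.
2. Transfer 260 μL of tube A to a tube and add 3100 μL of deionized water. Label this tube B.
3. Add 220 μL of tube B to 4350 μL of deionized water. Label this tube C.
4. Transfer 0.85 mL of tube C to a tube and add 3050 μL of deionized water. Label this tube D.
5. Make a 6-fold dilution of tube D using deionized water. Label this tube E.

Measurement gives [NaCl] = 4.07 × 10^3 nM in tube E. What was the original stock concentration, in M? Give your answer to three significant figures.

Step 1: 45 μL + 2950 μL = 2995 μL total → factor 2995/45 = 66.556
Step 2: 260 μL + 3100 μL = 3360 μL total → factor 3360/260 = 12.923
Step 3: 220 μL + 4350 μL = 4570 μL total → factor 4570/220 = 20.773
Step 4: 0.85 mL + 3050 μL = 3.9 mL total → factor 3.9/0.85 = 4.5882
Step 5: 6-fold → factor 6
Overall dilution factor = 66.556 × 12.923 × 20.773 × 4.5882 × 6 = 4.9186 × 10^5
Stock = 4.07 × 10^3 nM × 4.9186 × 10^5 = 2.002 × 10^9 nM = 2.00 M

2.00 M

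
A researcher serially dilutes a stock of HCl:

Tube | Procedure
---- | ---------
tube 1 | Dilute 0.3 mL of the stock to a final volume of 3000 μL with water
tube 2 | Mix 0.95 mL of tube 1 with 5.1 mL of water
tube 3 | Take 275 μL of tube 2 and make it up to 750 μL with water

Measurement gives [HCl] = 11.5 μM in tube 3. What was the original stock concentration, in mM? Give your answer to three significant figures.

Step 1: 0.3 mL brought to 3000 μL → factor 3/0.3 = 10
Step 2: 0.95 mL + 5.1 mL = 6.05 mL total → factor 6.05/0.95 = 6.3684
Step 3: 275 μL brought to 750 μL → factor 750/275 = 2.7273
Overall dilution factor = 10 × 6.3684 × 2.7273 = 173.68
Stock = 11.5 μM × 173.68 = 1997 μM = 2.00 mM

2.00 mM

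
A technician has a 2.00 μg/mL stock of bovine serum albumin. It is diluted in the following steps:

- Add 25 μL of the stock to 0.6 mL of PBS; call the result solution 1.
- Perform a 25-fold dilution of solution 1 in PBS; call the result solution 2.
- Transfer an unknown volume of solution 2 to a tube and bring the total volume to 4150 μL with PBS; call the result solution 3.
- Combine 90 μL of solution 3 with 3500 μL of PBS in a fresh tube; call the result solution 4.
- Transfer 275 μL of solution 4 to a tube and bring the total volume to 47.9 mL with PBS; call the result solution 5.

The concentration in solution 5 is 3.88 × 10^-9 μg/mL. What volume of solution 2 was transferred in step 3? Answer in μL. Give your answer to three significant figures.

Step 1: 25 μL + 0.6 mL = 625 μL total → factor 625/25 = 25
Step 2: 25-fold → factor 25
Step 3: v brought to 4150 μL → factor = 4150 μL/v
Step 4: 90 μL + 3500 μL = 3590 μL total → factor 3590/90 = 39.889
Step 5: 275 μL brought to 47.9 mL → factor 47900/275 = 174.18
Product of known-step factors = 4.3424 × 10^6
Overall factor = 2.00 μg/mL / (3.88 × 10^-9 μg/mL) = 5.1546 × 10^8
Step-3 factor = 5.1546 × 10^8 / 4.3424 × 10^6 = 118.7
v = 4150 μL / 118.7 = 35.0 μL

35.0 μL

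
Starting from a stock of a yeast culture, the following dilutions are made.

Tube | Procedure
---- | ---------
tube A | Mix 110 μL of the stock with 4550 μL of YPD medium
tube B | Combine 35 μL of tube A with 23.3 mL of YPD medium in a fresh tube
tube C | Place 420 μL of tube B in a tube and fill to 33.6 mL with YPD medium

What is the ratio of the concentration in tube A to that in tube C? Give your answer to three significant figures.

Step 1: 110 μL + 4550 μL = 4660 μL total → factor 4660/110 = 42.364
Step 2: 35 μL + 23.3 mL = 23335 μL total → factor 23335/35 = 666.71
Step 3: 420 μL brought to 33.6 mL → factor 33600/420 = 80
Dilution factor to tube A = 42.364; to tube C = 2.2596 × 10^6
[tube A]/[tube C] = (factor to tube C)/(factor to tube A) = 2.2596 × 10^6/42.364 = 5.33 × 10^4

5.33 × 10^4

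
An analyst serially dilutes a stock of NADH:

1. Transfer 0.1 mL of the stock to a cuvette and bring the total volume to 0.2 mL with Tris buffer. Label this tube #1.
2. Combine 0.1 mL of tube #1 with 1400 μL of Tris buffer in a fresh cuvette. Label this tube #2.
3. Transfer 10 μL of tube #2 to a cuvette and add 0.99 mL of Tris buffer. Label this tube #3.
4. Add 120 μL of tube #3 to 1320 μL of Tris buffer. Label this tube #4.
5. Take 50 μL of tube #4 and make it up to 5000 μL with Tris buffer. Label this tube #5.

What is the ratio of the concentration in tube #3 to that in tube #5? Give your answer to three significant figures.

Step 1: 0.1 mL brought to 0.2 mL → factor 0.2/0.1 = 2
Step 2: 0.1 mL + 1400 μL = 1.5 mL total → factor 1.5/0.1 = 15
Step 3: 10 μL + 0.99 mL = 1000 μL total → factor 1000/10 = 100
Step 4: 120 μL + 1320 μL = 1440 μL total → factor 1440/120 = 12
Step 5: 50 μL brought to 5000 μL → factor 5000/50 = 100
Dilution factor to tube #3 = 3000; to tube #5 = 3.6 × 10^6
[tube #3]/[tube #5] = (factor to tube #5)/(factor to tube #3) = 3.6 × 10^6/3000 = 1.20 × 10^3

1.20 × 10^3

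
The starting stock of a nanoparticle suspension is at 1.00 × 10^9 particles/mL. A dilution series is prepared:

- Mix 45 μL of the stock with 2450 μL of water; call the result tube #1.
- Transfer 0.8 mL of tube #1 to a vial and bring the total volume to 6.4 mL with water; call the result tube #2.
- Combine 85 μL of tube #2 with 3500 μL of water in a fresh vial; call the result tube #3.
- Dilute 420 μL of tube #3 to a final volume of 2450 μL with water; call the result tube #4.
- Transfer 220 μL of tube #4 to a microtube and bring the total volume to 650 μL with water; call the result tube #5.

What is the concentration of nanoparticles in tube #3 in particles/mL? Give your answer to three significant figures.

5.35 × 10^4 particles/mL

Step 1: 45 μL + 2450 μL = 2495 μL total → factor 2495/45 = 55.444
Step 2: 0.8 mL brought to 6.4 mL → factor 6.4/0.8 = 8
Step 3: 85 μL + 3500 μL = 3585 μL total → factor 3585/85 = 42.176
Dilution factor through tube #3 = 55.444 × 8 × 42.176 = 18708
[tube #3] = 1.00 × 10^9 particles/mL / 18708 = 5.35 × 10^4 particles/mL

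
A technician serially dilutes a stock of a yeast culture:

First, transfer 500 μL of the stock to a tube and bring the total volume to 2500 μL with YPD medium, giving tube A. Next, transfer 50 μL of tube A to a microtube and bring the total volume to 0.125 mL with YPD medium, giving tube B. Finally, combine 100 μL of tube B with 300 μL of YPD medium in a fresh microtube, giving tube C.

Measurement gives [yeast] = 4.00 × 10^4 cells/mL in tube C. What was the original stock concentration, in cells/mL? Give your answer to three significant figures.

Step 1: 500 μL brought to 2500 μL → factor 2500/500 = 5
Step 2: 50 μL brought to 0.125 mL → factor 125/50 = 2.5
Step 3: 100 μL + 300 μL = 400 μL total → factor 400/100 = 4
Overall dilution factor = 5 × 2.5 × 4 = 50
Stock = 4.00 × 10^4 cells/mL × 50 = 2.00 × 10^6 cells/mL

2.00 × 10^6 cells/mL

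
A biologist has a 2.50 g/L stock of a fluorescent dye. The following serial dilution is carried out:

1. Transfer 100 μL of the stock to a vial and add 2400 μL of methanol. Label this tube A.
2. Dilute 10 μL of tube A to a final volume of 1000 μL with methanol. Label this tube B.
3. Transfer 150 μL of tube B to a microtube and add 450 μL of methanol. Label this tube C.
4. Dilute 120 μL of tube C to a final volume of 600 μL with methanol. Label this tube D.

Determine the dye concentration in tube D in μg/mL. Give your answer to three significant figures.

Step 1: 100 μL + 2400 μL = 2500 μL total → factor 2500/100 = 25
Step 2: 10 μL brought to 1000 μL → factor 1000/10 = 100
Step 3: 150 μL + 450 μL = 600 μL total → factor 600/150 = 4
Step 4: 120 μL brought to 600 μL → factor 600/120 = 5
Overall dilution factor = 25 × 100 × 4 × 5 = 50000
Final = 2.50 g/L / 50000 = 5.000 × 10^-5 g/L = 0.0500 μg/mL

0.0500 μg/mL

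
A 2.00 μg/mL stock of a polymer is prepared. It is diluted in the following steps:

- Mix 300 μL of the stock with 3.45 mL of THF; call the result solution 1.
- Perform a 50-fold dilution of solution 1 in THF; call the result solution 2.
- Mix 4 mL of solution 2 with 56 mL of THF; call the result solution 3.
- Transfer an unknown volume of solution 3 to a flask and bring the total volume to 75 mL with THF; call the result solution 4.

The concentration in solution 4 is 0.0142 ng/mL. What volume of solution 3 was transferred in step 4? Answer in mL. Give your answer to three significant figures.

4.99 mL

Step 1: 300 μL + 3.45 mL = 3750 μL total → factor 3750/300 = 12.5
Step 2: 50-fold → factor 50
Step 3: 4 mL + 56 mL = 60 mL total → factor 60/4 = 15
Step 4: v brought to 75 mL → factor = 75 mL/v
Product of known-step factors = 9375
Overall factor = 2.00 μg/mL / (0.0142 ng/mL) = 1.4085 × 10^5
Step-4 factor = 1.4085 × 10^5 / 9375 = 15.023
v = 75 mL / 15.023 = 4.99 mL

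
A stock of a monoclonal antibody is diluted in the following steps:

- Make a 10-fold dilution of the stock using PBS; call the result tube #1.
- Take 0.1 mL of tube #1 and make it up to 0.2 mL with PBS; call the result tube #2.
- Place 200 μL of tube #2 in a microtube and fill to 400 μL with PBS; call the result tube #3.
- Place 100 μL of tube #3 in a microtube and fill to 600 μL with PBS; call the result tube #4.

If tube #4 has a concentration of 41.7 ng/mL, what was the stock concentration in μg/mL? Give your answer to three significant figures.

10.0 μg/mL

Step 1: 10-fold → factor 10
Step 2: 0.1 mL brought to 0.2 mL → factor 0.2/0.1 = 2
Step 3: 200 μL brought to 400 μL → factor 400/200 = 2
Step 4: 100 μL brought to 600 μL → factor 600/100 = 6
Overall dilution factor = 10 × 2 × 2 × 6 = 240
Stock = 41.7 ng/mL × 240 = 1.001 × 10^4 ng/mL = 10.0 μg/mL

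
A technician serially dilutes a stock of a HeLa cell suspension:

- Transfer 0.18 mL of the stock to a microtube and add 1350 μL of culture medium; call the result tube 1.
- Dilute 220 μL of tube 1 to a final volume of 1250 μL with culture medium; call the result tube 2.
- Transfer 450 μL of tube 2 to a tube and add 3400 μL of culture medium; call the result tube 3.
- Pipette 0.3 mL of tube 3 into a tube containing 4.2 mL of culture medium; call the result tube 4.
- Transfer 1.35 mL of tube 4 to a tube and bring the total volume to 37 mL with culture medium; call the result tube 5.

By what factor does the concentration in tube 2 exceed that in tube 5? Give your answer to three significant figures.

3.52 × 10^3

Step 1: 0.18 mL + 1350 μL = 1.53 mL total → factor 1.53/0.18 = 8.5
Step 2: 220 μL brought to 1250 μL → factor 1250/220 = 5.6818
Step 3: 450 μL + 3400 μL = 3850 μL total → factor 3850/450 = 8.5556
Step 4: 0.3 mL + 4.2 mL = 4.5 mL total → factor 4.5/0.3 = 15
Step 5: 1.35 mL brought to 37 mL → factor 37/1.35 = 27.407
Dilution factor to tube 2 = 48.295; to tube 5 = 1.6987 × 10^5
[tube 2]/[tube 5] = (factor to tube 5)/(factor to tube 2) = 1.6987 × 10^5/48.295 = 3.52 × 10^3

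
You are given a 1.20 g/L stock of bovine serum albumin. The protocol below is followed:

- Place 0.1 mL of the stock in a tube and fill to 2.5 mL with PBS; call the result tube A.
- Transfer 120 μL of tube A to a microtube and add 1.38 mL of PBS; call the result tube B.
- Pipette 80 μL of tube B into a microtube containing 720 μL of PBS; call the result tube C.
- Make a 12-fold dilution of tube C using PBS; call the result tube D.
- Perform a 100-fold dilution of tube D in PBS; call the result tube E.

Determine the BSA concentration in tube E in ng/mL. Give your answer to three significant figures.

Step 1: 0.1 mL brought to 2.5 mL → factor 2.5/0.1 = 25
Step 2: 120 μL + 1.38 mL = 1500 μL total → factor 1500/120 = 12.5
Step 3: 80 μL + 720 μL = 800 μL total → factor 800/80 = 10
Step 4: 12-fold → factor 12
Step 5: 100-fold → factor 100
Overall dilution factor = 25 × 12.5 × 10 × 12 × 100 = 3.75 × 10^6
Final = 1.20 g/L / 3.75 × 10^6 = 3.200 × 10^-7 g/L = 0.320 ng/mL

0.320 ng/mL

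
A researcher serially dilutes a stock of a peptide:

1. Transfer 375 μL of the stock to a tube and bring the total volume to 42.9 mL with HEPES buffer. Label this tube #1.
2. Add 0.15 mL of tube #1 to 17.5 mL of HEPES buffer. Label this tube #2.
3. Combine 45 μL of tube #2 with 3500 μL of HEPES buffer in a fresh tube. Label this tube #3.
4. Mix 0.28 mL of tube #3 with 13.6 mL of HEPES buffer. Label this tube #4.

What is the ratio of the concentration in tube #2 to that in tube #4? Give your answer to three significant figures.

3.91 × 10^3

Step 1: 375 μL brought to 42.9 mL → factor 42900/375 = 114.4
Step 2: 0.15 mL + 17.5 mL = 17.65 mL total → factor 17.65/0.15 = 117.67
Step 3: 45 μL + 3500 μL = 3545 μL total → factor 3545/45 = 78.778
Step 4: 0.28 mL + 13.6 mL = 13.88 mL total → factor 13.88/0.28 = 49.571
Dilution factor to tube #2 = 13461; to tube #4 = 5.2567 × 10^7
[tube #2]/[tube #4] = (factor to tube #4)/(factor to tube #2) = 5.2567 × 10^7/13461 = 3.91 × 10^3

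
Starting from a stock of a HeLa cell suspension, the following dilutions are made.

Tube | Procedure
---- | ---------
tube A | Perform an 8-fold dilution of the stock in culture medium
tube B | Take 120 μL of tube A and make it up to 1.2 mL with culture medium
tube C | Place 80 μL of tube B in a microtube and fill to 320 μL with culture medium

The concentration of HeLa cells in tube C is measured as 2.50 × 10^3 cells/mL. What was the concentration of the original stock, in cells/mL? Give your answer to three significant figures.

8.00 × 10^5 cells/mL

Step 1: 8-fold → factor 8
Step 2: 120 μL brought to 1.2 mL → factor 1200/120 = 10
Step 3: 80 μL brought to 320 μL → factor 320/80 = 4
Overall dilution factor = 8 × 10 × 4 = 320
Stock = 2.50 × 10^3 cells/mL × 320 = 8.00 × 10^5 cells/mL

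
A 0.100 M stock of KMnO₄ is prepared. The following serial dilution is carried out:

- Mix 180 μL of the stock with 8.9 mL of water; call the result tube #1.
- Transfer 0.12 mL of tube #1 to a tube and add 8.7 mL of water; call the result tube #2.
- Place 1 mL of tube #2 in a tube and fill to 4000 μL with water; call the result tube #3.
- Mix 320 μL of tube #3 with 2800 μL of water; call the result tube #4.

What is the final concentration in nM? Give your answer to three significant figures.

692 nM

Step 1: 180 μL + 8.9 mL = 9080 μL total → factor 9080/180 = 50.444
Step 2: 0.12 mL + 8.7 mL = 8.82 mL total → factor 8.82/0.12 = 73.5
Step 3: 1 mL brought to 4000 μL → factor 4/1 = 4
Step 4: 320 μL + 2800 μL = 3120 μL total → factor 3120/320 = 9.75
Overall dilution factor = 50.444 × 73.5 × 4 × 9.75 = 1.446 × 10^5
Final = 0.100 M / 1.446 × 10^5 = 6.916 × 10^-7 M = 692 nM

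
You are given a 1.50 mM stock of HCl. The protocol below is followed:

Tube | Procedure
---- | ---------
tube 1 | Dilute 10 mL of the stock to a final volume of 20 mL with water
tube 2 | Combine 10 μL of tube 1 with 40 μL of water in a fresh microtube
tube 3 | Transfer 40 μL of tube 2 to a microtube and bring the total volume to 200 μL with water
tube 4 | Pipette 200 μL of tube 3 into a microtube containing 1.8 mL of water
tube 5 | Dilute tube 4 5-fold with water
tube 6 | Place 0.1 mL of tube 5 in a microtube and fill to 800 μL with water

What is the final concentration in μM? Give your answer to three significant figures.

0.0750 μM

Step 1: 10 mL brought to 20 mL → factor 20/10 = 2
Step 2: 10 μL + 40 μL = 50 μL total → factor 50/10 = 5
Step 3: 40 μL brought to 200 μL → factor 200/40 = 5
Step 4: 200 μL + 1.8 mL = 2000 μL total → factor 2000/200 = 10
Step 5: 5-fold → factor 5
Step 6: 0.1 mL brought to 800 μL → factor 0.8/0.1 = 8
Overall dilution factor = 2 × 5 × 5 × 10 × 5 × 8 = 20000
Final = 1.50 mM / 20000 = 7.500 × 10^-5 mM = 0.0750 μM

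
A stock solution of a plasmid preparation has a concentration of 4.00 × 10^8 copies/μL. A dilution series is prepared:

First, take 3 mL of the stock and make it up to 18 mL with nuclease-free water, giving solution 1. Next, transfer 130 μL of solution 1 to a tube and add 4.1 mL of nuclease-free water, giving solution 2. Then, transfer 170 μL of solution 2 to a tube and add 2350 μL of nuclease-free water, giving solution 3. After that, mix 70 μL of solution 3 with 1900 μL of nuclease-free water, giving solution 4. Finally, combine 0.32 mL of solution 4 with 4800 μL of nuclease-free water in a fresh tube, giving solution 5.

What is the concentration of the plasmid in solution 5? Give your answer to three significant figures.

307 copies/μL

Step 1: 3 mL brought to 18 mL → factor 18/3 = 6
Step 2: 130 μL + 4.1 mL = 4230 μL total → factor 4230/130 = 32.538
Step 3: 170 μL + 2350 μL = 2520 μL total → factor 2520/170 = 14.824
Step 4: 70 μL + 1900 μL = 1970 μL total → factor 1970/70 = 28.143
Step 5: 0.32 mL + 4800 μL = 5.12 mL total → factor 5.12/0.32 = 16
Overall dilution factor = 6 × 32.538 × 14.824 × 28.143 × 16 = 1.3031 × 10^6
Final = 4.00 × 10^8 copies/μL / 1.3031 × 10^6 = 307 copies/μL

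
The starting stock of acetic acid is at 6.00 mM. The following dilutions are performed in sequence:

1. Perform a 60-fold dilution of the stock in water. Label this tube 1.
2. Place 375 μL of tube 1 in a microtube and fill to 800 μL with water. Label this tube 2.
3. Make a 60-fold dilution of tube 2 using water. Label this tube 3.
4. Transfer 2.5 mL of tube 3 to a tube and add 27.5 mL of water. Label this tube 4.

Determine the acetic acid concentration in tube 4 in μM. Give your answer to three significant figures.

0.0651 μM

Step 1: 60-fold → factor 60
Step 2: 375 μL brought to 800 μL → factor 800/375 = 2.1333
Step 3: 60-fold → factor 60
Step 4: 2.5 mL + 27.5 mL = 30 mL total → factor 30/2.5 = 12
Overall dilution factor = 60 × 2.1333 × 60 × 12 = 92160
Final = 6.00 mM / 92160 = 6.510 × 10^-5 mM = 0.0651 μM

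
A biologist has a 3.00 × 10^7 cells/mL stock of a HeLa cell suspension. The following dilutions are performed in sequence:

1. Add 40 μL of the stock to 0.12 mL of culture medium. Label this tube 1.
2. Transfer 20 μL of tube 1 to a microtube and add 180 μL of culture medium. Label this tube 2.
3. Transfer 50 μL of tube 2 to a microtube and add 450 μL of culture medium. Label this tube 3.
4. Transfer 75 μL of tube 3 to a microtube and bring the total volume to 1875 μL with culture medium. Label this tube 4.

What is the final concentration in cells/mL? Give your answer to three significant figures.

Step 1: 40 μL + 0.12 mL = 160 μL total → factor 160/40 = 4
Step 2: 20 μL + 180 μL = 200 μL total → factor 200/20 = 10
Step 3: 50 μL + 450 μL = 500 μL total → factor 500/50 = 10
Step 4: 75 μL brought to 1875 μL → factor 1875/75 = 25
Overall dilution factor = 4 × 10 × 10 × 25 = 10000
Final = 3.00 × 10^7 cells/mL / 10000 = 3.00 × 10^3 cells/mL

3.00 × 10^3 cells/mL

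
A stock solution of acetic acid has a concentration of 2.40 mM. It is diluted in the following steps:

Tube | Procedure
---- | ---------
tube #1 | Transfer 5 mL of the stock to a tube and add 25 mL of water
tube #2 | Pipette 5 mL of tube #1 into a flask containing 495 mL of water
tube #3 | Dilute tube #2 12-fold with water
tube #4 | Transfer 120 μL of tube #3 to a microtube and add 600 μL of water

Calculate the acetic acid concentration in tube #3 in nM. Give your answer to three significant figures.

Step 1: 5 mL + 25 mL = 30 mL total → factor 30/5 = 6
Step 2: 5 mL + 495 mL = 500 mL total → factor 500/5 = 100
Step 3: 12-fold → factor 12
Dilution factor through tube #3 = 6 × 100 × 12 = 7200
[tube #3] = 2.40 mM / 7200 = 0.0003333 mM = 333 nM

333 nM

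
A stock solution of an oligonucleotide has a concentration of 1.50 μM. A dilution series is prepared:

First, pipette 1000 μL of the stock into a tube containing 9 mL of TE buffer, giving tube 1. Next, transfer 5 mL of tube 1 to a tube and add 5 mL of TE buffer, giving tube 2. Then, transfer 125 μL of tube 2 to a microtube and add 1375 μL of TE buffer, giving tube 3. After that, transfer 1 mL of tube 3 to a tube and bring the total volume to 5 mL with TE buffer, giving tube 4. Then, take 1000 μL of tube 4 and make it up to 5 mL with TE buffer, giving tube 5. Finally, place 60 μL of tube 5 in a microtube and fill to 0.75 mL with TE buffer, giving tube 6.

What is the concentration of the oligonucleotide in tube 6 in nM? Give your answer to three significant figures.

0.0200 nM

Step 1: 1000 μL + 9 mL = 10000 μL total → factor 10000/1000 = 10
Step 2: 5 mL + 5 mL = 10 mL total → factor 10/5 = 2
Step 3: 125 μL + 1375 μL = 1500 μL total → factor 1500/125 = 12
Step 4: 1 mL brought to 5 mL → factor 5/1 = 5
Step 5: 1000 μL brought to 5 mL → factor 5000/1000 = 5
Step 6: 60 μL brought to 0.75 mL → factor 750/60 = 12.5
Dilution factor through tube 6 = 10 × 2 × 12 × 5 × 5 × 12.5 = 75000
[tube 6] = 1.50 μM / 75000 = 2.000 × 10^-5 μM = 0.0200 nM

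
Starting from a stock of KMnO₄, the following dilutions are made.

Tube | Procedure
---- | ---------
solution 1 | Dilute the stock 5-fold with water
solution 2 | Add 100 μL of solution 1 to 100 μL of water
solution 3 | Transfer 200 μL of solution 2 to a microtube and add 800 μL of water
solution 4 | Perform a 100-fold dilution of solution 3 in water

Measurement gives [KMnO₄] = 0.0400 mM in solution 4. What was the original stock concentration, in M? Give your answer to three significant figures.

Step 1: 5-fold → factor 5
Step 2: 100 μL + 100 μL = 200 μL total → factor 200/100 = 2
Step 3: 200 μL + 800 μL = 1000 μL total → factor 1000/200 = 5
Step 4: 100-fold → factor 100
Overall dilution factor = 5 × 2 × 5 × 100 = 5000
Stock = 0.0400 mM × 5000 = 200.0 mM = 0.200 M

0.200 M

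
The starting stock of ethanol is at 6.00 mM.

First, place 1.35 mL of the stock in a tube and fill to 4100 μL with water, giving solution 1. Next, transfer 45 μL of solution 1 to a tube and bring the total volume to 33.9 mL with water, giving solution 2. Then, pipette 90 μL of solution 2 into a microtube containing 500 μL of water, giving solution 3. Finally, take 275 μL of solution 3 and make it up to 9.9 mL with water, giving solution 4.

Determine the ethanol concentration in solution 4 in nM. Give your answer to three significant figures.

11.1 nM

Step 1: 1.35 mL brought to 4100 μL → factor 4.1/1.35 = 3.037
Step 2: 45 μL brought to 33.9 mL → factor 33900/45 = 753.33
Step 3: 90 μL + 500 μL = 590 μL total → factor 590/90 = 6.5556
Step 4: 275 μL brought to 9.9 mL → factor 9900/275 = 36
Overall dilution factor = 3.037 × 753.33 × 6.5556 × 36 = 5.3994 × 10^5
Final = 6.00 mM / 5.3994 × 10^5 = 1.111 × 10^-5 mM = 11.1 nM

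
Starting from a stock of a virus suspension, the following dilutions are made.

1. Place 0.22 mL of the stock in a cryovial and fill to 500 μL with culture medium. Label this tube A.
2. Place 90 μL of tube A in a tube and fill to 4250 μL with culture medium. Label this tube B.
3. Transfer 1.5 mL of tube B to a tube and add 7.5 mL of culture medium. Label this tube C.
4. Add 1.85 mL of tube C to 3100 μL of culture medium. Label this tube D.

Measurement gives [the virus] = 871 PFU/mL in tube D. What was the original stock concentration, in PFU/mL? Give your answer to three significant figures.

1.50 × 10^6 PFU/mL

Step 1: 0.22 mL brought to 500 μL → factor 0.5/0.22 = 2.2727
Step 2: 90 μL brought to 4250 μL → factor 4250/90 = 47.222
Step 3: 1.5 mL + 7.5 mL = 9 mL total → factor 9/1.5 = 6
Step 4: 1.85 mL + 3100 μL = 4.95 mL total → factor 4.95/1.85 = 2.6757
Overall dilution factor = 2.2727 × 47.222 × 6 × 2.6757 = 1723
Stock = 871 PFU/mL × 1723 = 1.50 × 10^6 PFU/mL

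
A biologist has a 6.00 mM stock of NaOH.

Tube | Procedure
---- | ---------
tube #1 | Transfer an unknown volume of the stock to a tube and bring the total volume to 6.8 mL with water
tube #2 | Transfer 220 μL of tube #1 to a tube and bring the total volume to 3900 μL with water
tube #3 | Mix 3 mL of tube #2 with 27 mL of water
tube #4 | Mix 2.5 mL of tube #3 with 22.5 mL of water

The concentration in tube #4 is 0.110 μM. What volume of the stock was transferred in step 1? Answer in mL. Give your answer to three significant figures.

0.221 mL

Step 1: v brought to 6.8 mL → factor = 6.8 mL/v
Step 2: 220 μL brought to 3900 μL → factor 3900/220 = 17.727
Step 3: 3 mL + 27 mL = 30 mL total → factor 30/3 = 10
Step 4: 2.5 mL + 22.5 mL = 25 mL total → factor 25/2.5 = 10
Product of known-step factors = 1772.7
Overall factor = 6.00 mM / (0.110 μM) = 54545
Step-1 factor = 54545 / 1772.7 = 30.769
v = 6.8 mL / 30.769 = 0.221 mL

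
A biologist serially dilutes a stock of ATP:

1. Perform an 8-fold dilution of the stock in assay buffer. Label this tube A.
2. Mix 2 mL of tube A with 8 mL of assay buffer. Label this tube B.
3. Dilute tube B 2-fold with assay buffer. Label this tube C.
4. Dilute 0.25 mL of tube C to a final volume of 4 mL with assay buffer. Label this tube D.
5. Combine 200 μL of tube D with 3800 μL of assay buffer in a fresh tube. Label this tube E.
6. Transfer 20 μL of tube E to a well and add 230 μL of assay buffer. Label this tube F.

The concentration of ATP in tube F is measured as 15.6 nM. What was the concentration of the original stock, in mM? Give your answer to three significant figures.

Step 1: 8-fold → factor 8
Step 2: 2 mL + 8 mL = 10 mL total → factor 10/2 = 5
Step 3: 2-fold → factor 2
Step 4: 0.25 mL brought to 4 mL → factor 4/0.25 = 16
Step 5: 200 μL + 3800 μL = 4000 μL total → factor 4000/200 = 20
Step 6: 20 μL + 230 μL = 250 μL total → factor 250/20 = 12.5
Overall dilution factor = 8 × 5 × 2 × 16 × 20 × 12.5 = 3.2 × 10^5
Stock = 15.6 nM × 3.2 × 10^5 = 4.992 × 10^6 nM = 4.99 mM

4.99 mM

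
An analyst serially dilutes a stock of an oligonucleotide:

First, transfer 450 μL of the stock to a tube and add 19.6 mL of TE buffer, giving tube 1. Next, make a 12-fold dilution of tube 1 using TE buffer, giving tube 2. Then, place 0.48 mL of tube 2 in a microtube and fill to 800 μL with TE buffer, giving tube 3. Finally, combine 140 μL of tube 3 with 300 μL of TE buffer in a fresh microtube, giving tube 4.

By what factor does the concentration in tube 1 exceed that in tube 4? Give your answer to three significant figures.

62.9

Step 1: 450 μL + 19.6 mL = 20050 μL total → factor 20050/450 = 44.556
Step 2: 12-fold → factor 12
Step 3: 0.48 mL brought to 800 μL → factor 0.8/0.48 = 1.6667
Step 4: 140 μL + 300 μL = 440 μL total → factor 440/140 = 3.1429
Dilution factor to tube 1 = 44.556; to tube 4 = 2800.6
[tube 1]/[tube 4] = (factor to tube 4)/(factor to tube 1) = 2800.6/44.556 = 62.9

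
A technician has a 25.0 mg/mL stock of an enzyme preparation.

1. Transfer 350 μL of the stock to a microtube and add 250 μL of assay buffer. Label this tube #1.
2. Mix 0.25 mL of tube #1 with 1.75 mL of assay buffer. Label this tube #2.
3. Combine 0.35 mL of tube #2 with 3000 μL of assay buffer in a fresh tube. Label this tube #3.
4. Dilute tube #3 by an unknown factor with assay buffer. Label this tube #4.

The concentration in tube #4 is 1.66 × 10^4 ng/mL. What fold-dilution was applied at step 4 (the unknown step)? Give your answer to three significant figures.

Step 1: 350 μL + 250 μL = 600 μL total → factor 600/350 = 1.7143
Step 2: 0.25 mL + 1.75 mL = 2 mL total → factor 2/0.25 = 8
Step 3: 0.35 mL + 3000 μL = 3.35 mL total → factor 3.35/0.35 = 9.5714
Step 4: unknown factor x
Product of known-step factors = 131.27
Overall factor = 25.0 mg/mL / (1.66 × 10^4 ng/mL) = 1506
x = 1506 / 131.27 = 11.5

11.5-fold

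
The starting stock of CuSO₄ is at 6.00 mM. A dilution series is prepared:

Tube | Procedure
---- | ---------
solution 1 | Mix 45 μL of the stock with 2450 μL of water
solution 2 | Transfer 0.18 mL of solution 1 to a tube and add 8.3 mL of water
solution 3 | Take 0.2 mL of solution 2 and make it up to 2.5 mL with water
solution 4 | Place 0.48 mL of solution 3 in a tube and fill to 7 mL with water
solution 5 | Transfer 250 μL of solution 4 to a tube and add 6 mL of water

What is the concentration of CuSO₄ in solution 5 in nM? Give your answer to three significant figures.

Step 1: 45 μL + 2450 μL = 2495 μL total → factor 2495/45 = 55.444
Step 2: 0.18 mL + 8.3 mL = 8.48 mL total → factor 8.48/0.18 = 47.111
Step 3: 0.2 mL brought to 2.5 mL → factor 2.5/0.2 = 12.5
Step 4: 0.48 mL brought to 7 mL → factor 7/0.48 = 14.583
Step 5: 250 μL + 6 mL = 6250 μL total → factor 6250/250 = 25
Overall dilution factor = 55.444 × 47.111 × 12.5 × 14.583 × 25 = 1.1904 × 10^7
Final = 6.00 mM / 1.1904 × 10^7 = 5.040 × 10^-7 mM = 0.504 nM

0.504 nM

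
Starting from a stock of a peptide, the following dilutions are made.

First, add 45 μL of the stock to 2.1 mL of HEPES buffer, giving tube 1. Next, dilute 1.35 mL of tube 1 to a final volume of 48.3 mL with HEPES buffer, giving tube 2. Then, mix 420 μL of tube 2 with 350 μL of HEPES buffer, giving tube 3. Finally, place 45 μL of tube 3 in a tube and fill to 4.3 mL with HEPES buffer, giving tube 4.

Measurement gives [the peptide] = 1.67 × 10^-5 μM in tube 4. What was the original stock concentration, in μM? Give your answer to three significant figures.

Step 1: 45 μL + 2.1 mL = 2145 μL total → factor 2145/45 = 47.667
Step 2: 1.35 mL brought to 48.3 mL → factor 48.3/1.35 = 35.778
Step 3: 420 μL + 350 μL = 770 μL total → factor 770/420 = 1.8333
Step 4: 45 μL brought to 4.3 mL → factor 4300/45 = 95.556
Overall dilution factor = 47.667 × 35.778 × 1.8333 × 95.556 = 2.9876 × 10^5
Stock = 1.67 × 10^-5 μM × 2.9876 × 10^5 = 4.99 μM

4.99 μM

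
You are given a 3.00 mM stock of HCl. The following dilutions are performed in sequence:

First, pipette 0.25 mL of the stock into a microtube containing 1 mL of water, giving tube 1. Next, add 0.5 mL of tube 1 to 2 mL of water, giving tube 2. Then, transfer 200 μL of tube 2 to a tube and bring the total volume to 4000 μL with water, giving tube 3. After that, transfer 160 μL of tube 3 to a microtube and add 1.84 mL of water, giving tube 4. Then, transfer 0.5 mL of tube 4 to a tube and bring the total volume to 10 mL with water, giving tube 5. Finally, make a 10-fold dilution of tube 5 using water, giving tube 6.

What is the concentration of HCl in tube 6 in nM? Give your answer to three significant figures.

2.40 nM

Step 1: 0.25 mL + 1 mL = 1.25 mL total → factor 1.25/0.25 = 5
Step 2: 0.5 mL + 2 mL = 2.5 mL total → factor 2.5/0.5 = 5
Step 3: 200 μL brought to 4000 μL → factor 4000/200 = 20
Step 4: 160 μL + 1.84 mL = 2000 μL total → factor 2000/160 = 12.5
Step 5: 0.5 mL brought to 10 mL → factor 10/0.5 = 20
Step 6: 10-fold → factor 10
Overall dilution factor = 5 × 5 × 20 × 12.5 × 20 × 10 = 1.25 × 10^6
Final = 3.00 mM / 1.25 × 10^6 = 2.400 × 10^-6 mM = 2.40 nM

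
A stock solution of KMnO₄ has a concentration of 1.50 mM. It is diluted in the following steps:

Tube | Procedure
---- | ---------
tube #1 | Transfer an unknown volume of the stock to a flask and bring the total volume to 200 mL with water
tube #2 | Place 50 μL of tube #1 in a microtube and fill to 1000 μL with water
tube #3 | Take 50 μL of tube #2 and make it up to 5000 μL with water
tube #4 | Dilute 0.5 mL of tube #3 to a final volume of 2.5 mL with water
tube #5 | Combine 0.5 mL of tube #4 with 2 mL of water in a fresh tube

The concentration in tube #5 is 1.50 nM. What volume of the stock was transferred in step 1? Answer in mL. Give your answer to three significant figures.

10.0 mL

Step 1: v brought to 200 mL → factor = 200 mL/v
Step 2: 50 μL brought to 1000 μL → factor 1000/50 = 20
Step 3: 50 μL brought to 5000 μL → factor 5000/50 = 100
Step 4: 0.5 mL brought to 2.5 mL → factor 2.5/0.5 = 5
Step 5: 0.5 mL + 2 mL = 2.5 mL total → factor 2.5/0.5 = 5
Product of known-step factors = 50000
Overall factor = 1.50 mM / (1.50 nM) = 1 × 10^6
Step-1 factor = 1 × 10^6 / 50000 = 20
v = 200 mL / 20 = 10.0 mL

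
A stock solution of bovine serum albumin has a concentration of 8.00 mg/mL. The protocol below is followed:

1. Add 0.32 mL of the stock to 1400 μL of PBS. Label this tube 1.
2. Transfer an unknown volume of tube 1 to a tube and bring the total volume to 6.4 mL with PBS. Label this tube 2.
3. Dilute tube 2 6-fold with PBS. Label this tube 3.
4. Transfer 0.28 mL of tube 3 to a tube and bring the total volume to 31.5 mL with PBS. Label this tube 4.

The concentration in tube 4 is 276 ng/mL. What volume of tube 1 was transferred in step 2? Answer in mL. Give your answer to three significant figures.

Step 1: 0.32 mL + 1400 μL = 1.72 mL total → factor 1.72/0.32 = 5.375
Step 2: v brought to 6.4 mL → factor = 6.4 mL/v
Step 3: 6-fold → factor 6
Step 4: 0.28 mL brought to 31.5 mL → factor 31.5/0.28 = 112.5
Product of known-step factors = 3628.1
Overall factor = 8.00 mg/mL / (276 ng/mL) = 28986
Step-2 factor = 28986 / 3628.1 = 7.9891
v = 6.4 mL / 7.9891 = 0.801 mL

0.801 mL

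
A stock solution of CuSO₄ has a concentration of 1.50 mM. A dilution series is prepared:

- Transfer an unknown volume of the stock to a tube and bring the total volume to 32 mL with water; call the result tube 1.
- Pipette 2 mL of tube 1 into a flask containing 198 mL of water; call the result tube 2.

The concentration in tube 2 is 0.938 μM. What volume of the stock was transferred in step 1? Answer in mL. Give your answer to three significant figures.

2.00 mL

Step 1: v brought to 32 mL → factor = 32 mL/v
Step 2: 2 mL + 198 mL = 200 mL total → factor 200/2 = 100
Product of known-step factors = 100
Overall factor = 1.50 mM / (0.938 μM) = 1599.1
Step-1 factor = 1599.1 / 100 = 15.991
v = 32 mL / 15.991 = 2.00 mL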